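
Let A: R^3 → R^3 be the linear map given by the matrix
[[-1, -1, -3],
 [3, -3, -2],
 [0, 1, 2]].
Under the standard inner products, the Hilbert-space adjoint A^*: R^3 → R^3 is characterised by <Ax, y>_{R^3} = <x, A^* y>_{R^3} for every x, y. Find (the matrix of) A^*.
A^* = A^T =
[[-1, 3, 0],
 [-1, -3, 1],
 [-3, -2, 2]]

For real matrices with standard dot products, the defining identity <Ax, y> = <x, A^* y> gives (Ax)^T y = x^T (A^*) y, i.e. x^T A^T y = x^T (A^*) y. Since this holds for all x, y, we must have A^* = A^T. Therefore
A^* =
[[-1, 3, 0],
 [-1, -3, 1],
 [-3, -2, 2]].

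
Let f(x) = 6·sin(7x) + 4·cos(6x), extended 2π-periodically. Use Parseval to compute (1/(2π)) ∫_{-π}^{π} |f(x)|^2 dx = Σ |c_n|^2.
Σ |c_n|^2 = 26

Expand |f|^2 and use orthogonality of {sin(nx), cos(mx)} on [-π, π]:
  ∫_{-π}^{π} sin(nx)^2 dx = π, ∫ cos(mx)^2 dx = π, and cross terms integrate to 0.
So ∫_{-π}^{π} f(x)^2 dx = 6^2 · π + 4^2 · π = (36 + 16)π.
Divide by 2π: (36 + 16)/2 = 26.
By Parseval, this equals Σ |c_n|^2.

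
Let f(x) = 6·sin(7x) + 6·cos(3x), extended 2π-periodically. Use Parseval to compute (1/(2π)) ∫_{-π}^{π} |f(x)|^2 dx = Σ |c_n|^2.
Σ |c_n|^2 = 36

Expand |f|^2 and use orthogonality of {sin(nx), cos(mx)} on [-π, π]:
  ∫_{-π}^{π} sin(nx)^2 dx = π, ∫ cos(mx)^2 dx = π, and cross terms integrate to 0.
So ∫_{-π}^{π} f(x)^2 dx = 6^2 · π + 6^2 · π = (36 + 36)π.
Divide by 2π: (36 + 36)/2 = 36.
By Parseval, this equals Σ |c_n|^2.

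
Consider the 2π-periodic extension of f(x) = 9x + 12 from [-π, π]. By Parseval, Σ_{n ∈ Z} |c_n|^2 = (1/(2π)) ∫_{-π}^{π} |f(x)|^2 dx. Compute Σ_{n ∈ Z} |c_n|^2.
Σ |c_n|^2 = 27π^2 + 144

Expand and integrate term by term over [-π, π]:
  ∫ (9x)^2 dx = 81·(2π^3/3); ∫ 2·9·(12)·x dx = 0 (odd integrand); ∫ 12^2 dx = 144·2π.
So (1/(2π)) ∫_{-π}^{π} (9x + 12)^2 dx = 81π^2/3 + 144 = 27π^2 + 144.
Parseval ⇒ Σ |c_n|^2 = 27π^2 + 144.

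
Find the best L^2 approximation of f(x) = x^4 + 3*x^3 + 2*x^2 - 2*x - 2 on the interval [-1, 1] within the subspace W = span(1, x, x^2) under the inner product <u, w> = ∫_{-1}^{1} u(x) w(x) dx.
g(x) = 20*x^2/7 - x/5 - 73/35

The best approximation g ∈ W is the orthogonal projection of f onto W. Writing g = a_0 + a_1 x + a_2 x^2, the coefficients solve the normal equations G · a = b where
  G_{ij} = <φ_i, φ_j> and b_i = <f, φ_i>, with φ_0 = 1, φ_1 = x, φ_2 = x^2.
G =
  [2, 0, 2/3]
  [0, 2/3, 0]
  [2/3, 0, 2/5],
b = (-34/15, -2/15, -26/105).
Solving gives a_0 = -73/35, a_1 = -1/5, a_2 = 20/7, so
  g(x) = 20*x^2/7 - x/5 - 73/35.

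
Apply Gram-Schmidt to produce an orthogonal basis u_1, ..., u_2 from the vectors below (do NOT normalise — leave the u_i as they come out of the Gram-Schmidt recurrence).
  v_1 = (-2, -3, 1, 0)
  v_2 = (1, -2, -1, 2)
Orthogonal basis:
  u_1 = (-2, -3, 1, 0)
  u_2 = (10/7, -19/14, -17/14, 2)

Apply the Gram-Schmidt recurrence
  u_1 = v_1
  u_i = v_i − Σ_{j<i} ((v_i · u_j) / (u_j · u_j)) · u_j.

Step by step this gives:
  u_1 = (-2, -3, 1, 0)
  u_2 = (10/7, -19/14, -17/14, 2)

Orthogonality check:
  u_2 · u_1 = 0 (should be 0)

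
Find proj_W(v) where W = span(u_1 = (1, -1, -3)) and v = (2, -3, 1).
proj_W(v) = (2/11, -2/11, -6/11)

Set up U = [u_1 | ... | u_1] ∈ R^(3×1). The projector onto W = col(U) is P = U (U^T U)^(-1) U^T.
Compute U^T U =
  [11],
and U^T v = (2).
Solve U^T U · c = U^T v for the coefficients: c = (2/11). The projection is proj_W(v) = U c.
Check: (v - proj_W(v)) · u_1 = 0  (should be 0).
Result: proj_W(v) = (2/11, -2/11, -6/11).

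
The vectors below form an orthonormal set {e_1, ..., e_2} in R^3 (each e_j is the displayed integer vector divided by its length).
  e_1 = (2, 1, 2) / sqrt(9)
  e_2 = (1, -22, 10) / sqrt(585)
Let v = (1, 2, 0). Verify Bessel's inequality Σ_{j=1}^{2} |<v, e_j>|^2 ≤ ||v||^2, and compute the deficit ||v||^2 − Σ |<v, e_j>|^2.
Σ |<v, e_j>|^2 = 321/65; ||v||^2 = 5; deficit = 4/65

Write each e_j = u_j / sqrt(<u_j, u_j>) where u_j is the displayed integer vector. Then <v, e_j> = <v, u_j> / sqrt(<u_j, u_j>), so |<v, e_j>|^2 = <v, u_j>^2 / <u_j, u_j>.
Coefficients: <v, e_1> = 4/sqrt(9), <v, e_2> = -43/sqrt(585).
Square and sum: Σ |<v, e_j>|^2 = 321/65.
Compute ||v||^2 = v·v = 5.
Deficit = 5 − 321/65 = 4/65 ≥ 0, confirming Bessel's inequality. (The deficit equals ||v − Σ <v,e_j> e_j||^2, the squared distance from v to span{e_j}.)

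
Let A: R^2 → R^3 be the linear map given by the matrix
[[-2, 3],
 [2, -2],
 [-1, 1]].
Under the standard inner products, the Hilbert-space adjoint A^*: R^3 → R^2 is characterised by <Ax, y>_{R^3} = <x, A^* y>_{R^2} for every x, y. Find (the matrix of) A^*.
A^* = A^T =
[[-2, 2, -1],
 [3, -2, 1]]

For real matrices with standard dot products, the defining identity <Ax, y> = <x, A^* y> gives (Ax)^T y = x^T (A^*) y, i.e. x^T A^T y = x^T (A^*) y. Since this holds for all x, y, we must have A^* = A^T. Therefore
A^* =
[[-2, 2, -1],
 [3, -2, 1]].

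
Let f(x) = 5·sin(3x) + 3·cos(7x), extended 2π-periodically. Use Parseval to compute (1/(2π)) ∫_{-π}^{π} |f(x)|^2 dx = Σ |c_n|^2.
Σ |c_n|^2 = 17

Expand |f|^2 and use orthogonality of {sin(nx), cos(mx)} on [-π, π]:
  ∫_{-π}^{π} sin(nx)^2 dx = π, ∫ cos(mx)^2 dx = π, and cross terms integrate to 0.
So ∫_{-π}^{π} f(x)^2 dx = 5^2 · π + 3^2 · π = (25 + 9)π.
Divide by 2π: (25 + 9)/2 = 17.
By Parseval, this equals Σ |c_n|^2.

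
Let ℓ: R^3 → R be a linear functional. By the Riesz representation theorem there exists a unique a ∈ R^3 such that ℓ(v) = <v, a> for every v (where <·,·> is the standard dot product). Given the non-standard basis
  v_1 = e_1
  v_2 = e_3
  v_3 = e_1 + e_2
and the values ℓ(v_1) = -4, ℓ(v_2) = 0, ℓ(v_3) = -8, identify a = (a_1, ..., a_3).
a = (-4, -4, 0)

Write a = (a_1, ..., a_3) in the standard basis. For each basis vector v_i, ℓ(v_i) = <v_i, a> is a linear equation in the a_j's. Collect the n equations into a matrix system V a = ℓ, where row i of V is v_i (expressed in the standard basis). Since V is invertible (lower-triangular with 1s on the diagonal, up to permutation), solve by back-substitution:
  V =
[[1, 0, 0],
 [0, 0, 1],
 [1, 1, 0]]
  V a = (-4, 0, -8)
Solving gives a = (-4, -4, 0).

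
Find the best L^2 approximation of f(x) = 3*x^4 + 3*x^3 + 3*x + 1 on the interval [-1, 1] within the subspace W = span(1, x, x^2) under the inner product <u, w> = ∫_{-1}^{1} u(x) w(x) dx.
g(x) = 18*x^2/7 + 24*x/5 + 26/35

The best approximation g ∈ W is the orthogonal projection of f onto W. Writing g = a_0 + a_1 x + a_2 x^2, the coefficients solve the normal equations G · a = b where
  G_{ij} = <φ_i, φ_j> and b_i = <f, φ_i>, with φ_0 = 1, φ_1 = x, φ_2 = x^2.
G =
  [2, 0, 2/3]
  [0, 2/3, 0]
  [2/3, 0, 2/5],
b = (16/5, 16/5, 32/21).
Solving gives a_0 = 26/35, a_1 = 24/5, a_2 = 18/7, so
  g(x) = 18*x^2/7 + 24*x/5 + 26/35.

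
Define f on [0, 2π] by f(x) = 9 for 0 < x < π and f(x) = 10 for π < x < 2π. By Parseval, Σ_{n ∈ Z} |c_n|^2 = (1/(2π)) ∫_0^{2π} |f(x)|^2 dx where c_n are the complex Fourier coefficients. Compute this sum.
Σ |c_n|^2 = 181/2

Parseval equates the L^2 energy of f (normalised by 1/(2π)) with the ℓ^2 sum of its Fourier coefficients: (1/(2π)) ∫_0^{2π} |f|^2 = Σ |c_n|^2.
Compute the left side: (1/(2π)) [∫_0^π 9^2 dx + ∫_π^{2π} 10^2 dx] = (1/(2π)) · (81π + 100π) = (81 + 100)/2 = 181/2.
So Σ_{n ∈ Z} |c_n|^2 = 181/2.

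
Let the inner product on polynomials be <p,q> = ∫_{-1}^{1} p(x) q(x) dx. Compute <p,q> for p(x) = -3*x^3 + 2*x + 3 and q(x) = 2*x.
<p,q> = 4/15

Expand the product: p(x)·q(x) = -6*x^4 + 4*x^2 + 6*x.
∫_{-1}^{1} of each monomial x^k gives [2/(k+1) if k even, 0 if k odd]. Integrating term-by-term (or equivalently evaluating the antiderivative F(x) = -6*x^5/5 + 4*x^3/3 + 3*x^2 at the endpoints):
  F(1) − F(−1) = 47/15 − (43/15) = 4/15.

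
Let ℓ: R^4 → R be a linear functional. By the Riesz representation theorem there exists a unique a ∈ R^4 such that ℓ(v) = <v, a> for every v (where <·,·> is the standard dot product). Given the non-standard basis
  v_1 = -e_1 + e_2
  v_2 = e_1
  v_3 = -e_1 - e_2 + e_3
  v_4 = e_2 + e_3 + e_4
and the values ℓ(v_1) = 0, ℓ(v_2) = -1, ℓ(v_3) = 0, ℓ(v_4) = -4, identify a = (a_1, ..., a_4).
a = (-1, -1, -2, -1)

Write a = (a_1, ..., a_4) in the standard basis. For each basis vector v_i, ℓ(v_i) = <v_i, a> is a linear equation in the a_j's. Collect the n equations into a matrix system V a = ℓ, where row i of V is v_i (expressed in the standard basis). Since V is invertible (lower-triangular with 1s on the diagonal, up to permutation), solve by back-substitution:
  V =
[[-1, 1, 0, 0],
 [1, 0, 0, 0],
 [-1, -1, 1, 0],
 [0, 1, 1, 1]]
  V a = (0, -1, 0, -4)
Solving gives a = (-1, -1, -2, -1).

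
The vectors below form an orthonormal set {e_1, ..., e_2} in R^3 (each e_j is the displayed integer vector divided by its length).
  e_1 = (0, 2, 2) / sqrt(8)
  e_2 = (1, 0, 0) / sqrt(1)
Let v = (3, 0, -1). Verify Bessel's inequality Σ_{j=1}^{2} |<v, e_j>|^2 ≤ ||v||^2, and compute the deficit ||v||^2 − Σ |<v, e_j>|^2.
Σ |<v, e_j>|^2 = 19/2; ||v||^2 = 10; deficit = 1/2

Write each e_j = u_j / sqrt(<u_j, u_j>) where u_j is the displayed integer vector. Then <v, e_j> = <v, u_j> / sqrt(<u_j, u_j>), so |<v, e_j>|^2 = <v, u_j>^2 / <u_j, u_j>.
Coefficients: <v, e_1> = -2/sqrt(8), <v, e_2> = 3/sqrt(1).
Square and sum: Σ |<v, e_j>|^2 = 19/2.
Compute ||v||^2 = v·v = 10.
Deficit = 10 − 19/2 = 1/2 ≥ 0, confirming Bessel's inequality. (The deficit equals ||v − Σ <v,e_j> e_j||^2, the squared distance from v to span{e_j}.)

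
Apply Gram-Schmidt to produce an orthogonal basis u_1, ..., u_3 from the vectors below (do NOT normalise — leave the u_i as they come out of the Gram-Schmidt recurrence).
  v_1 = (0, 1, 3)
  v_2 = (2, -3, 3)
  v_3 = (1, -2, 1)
Orthogonal basis:
  u_1 = (0, 1, 3)
  u_2 = (2, -18/5, 6/5)
  u_3 = (-3/23, -3/46, 1/46)

Apply the Gram-Schmidt recurrence
  u_1 = v_1
  u_i = v_i − Σ_{j<i} ((v_i · u_j) / (u_j · u_j)) · u_j.

Step by step this gives:
  u_1 = (0, 1, 3)
  u_2 = (2, -18/5, 6/5)
  u_3 = (-3/23, -3/46, 1/46)

Orthogonality check:
  u_2 · u_1 = 0 (should be 0)
  u_3 · u_1 = 0 (should be 0)
  u_3 · u_2 = 0 (should be 0)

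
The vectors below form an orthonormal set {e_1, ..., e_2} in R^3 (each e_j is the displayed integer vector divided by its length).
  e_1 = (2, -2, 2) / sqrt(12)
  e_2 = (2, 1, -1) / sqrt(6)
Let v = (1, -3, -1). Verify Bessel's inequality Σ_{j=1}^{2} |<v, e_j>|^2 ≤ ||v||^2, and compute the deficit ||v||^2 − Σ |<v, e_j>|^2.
Σ |<v, e_j>|^2 = 3; ||v||^2 = 11; deficit = 8

Write each e_j = u_j / sqrt(<u_j, u_j>) where u_j is the displayed integer vector. Then <v, e_j> = <v, u_j> / sqrt(<u_j, u_j>), so |<v, e_j>|^2 = <v, u_j>^2 / <u_j, u_j>.
Coefficients: <v, e_1> = 6/sqrt(12), <v, e_2> = 0/sqrt(6).
Square and sum: Σ |<v, e_j>|^2 = 3.
Compute ||v||^2 = v·v = 11.
Deficit = 11 − 3 = 8 ≥ 0, confirming Bessel's inequality. (The deficit equals ||v − Σ <v,e_j> e_j||^2, the squared distance from v to span{e_j}.)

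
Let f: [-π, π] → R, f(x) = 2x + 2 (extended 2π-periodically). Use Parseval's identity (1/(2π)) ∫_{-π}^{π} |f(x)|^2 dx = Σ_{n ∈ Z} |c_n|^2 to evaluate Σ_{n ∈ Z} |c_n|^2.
Σ |c_n|^2 = 4π^2/3 + 4

Expand and integrate term by term over [-π, π]:
  ∫ (2x)^2 dx = 4·(2π^3/3); ∫ 2·2·(2)·x dx = 0 (odd integrand); ∫ 2^2 dx = 4·2π.
So (1/(2π)) ∫_{-π}^{π} (2x + 2)^2 dx = 4π^2/3 + 4 = 4π^2/3 + 4.
Parseval ⇒ Σ |c_n|^2 = 4π^2/3 + 4.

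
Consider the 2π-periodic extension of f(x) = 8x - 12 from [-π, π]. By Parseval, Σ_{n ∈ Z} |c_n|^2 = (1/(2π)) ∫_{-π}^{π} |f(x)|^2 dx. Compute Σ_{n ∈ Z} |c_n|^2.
Σ |c_n|^2 = 64π^2/3 + 144

Expand and integrate term by term over [-π, π]:
  ∫ (8x)^2 dx = 64·(2π^3/3); ∫ 2·8·(-12)·x dx = 0 (odd integrand); ∫ (-12)^2 dx = 144·2π.
So (1/(2π)) ∫_{-π}^{π} (8x - 12)^2 dx = 64π^2/3 + 144 = 64π^2/3 + 144.
Parseval ⇒ Σ |c_n|^2 = 64π^2/3 + 144.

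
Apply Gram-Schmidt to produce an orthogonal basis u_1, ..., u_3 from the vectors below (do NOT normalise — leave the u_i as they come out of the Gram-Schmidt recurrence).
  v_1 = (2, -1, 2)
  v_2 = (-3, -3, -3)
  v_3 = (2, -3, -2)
Orthogonal basis:
  u_1 = (2, -1, 2)
  u_2 = (-1, -4, -1)
  u_3 = (2, 0, -2)

Apply the Gram-Schmidt recurrence
  u_1 = v_1
  u_i = v_i − Σ_{j<i} ((v_i · u_j) / (u_j · u_j)) · u_j.

Step by step this gives:
  u_1 = (2, -1, 2)
  u_2 = (-1, -4, -1)
  u_3 = (2, 0, -2)

Orthogonality check:
  u_2 · u_1 = 0 (should be 0)
  u_3 · u_1 = 0 (should be 0)
  u_3 · u_2 = 0 (should be 0)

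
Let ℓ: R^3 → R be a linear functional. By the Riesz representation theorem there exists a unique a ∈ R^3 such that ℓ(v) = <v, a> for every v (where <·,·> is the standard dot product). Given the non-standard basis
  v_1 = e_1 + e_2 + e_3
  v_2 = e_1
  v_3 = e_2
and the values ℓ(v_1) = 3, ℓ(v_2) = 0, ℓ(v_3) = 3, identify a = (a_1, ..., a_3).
a = (0, 3, 0)

Write a = (a_1, ..., a_3) in the standard basis. For each basis vector v_i, ℓ(v_i) = <v_i, a> is a linear equation in the a_j's. Collect the n equations into a matrix system V a = ℓ, where row i of V is v_i (expressed in the standard basis). Since V is invertible (lower-triangular with 1s on the diagonal, up to permutation), solve by back-substitution:
  V =
[[1, 1, 1],
 [1, 0, 0],
 [0, 1, 0]]
  V a = (3, 0, 3)
Solving gives a = (0, 3, 0).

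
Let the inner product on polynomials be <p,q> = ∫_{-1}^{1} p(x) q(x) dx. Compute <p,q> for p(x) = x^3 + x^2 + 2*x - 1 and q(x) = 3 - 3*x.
<p,q> = -46/5

Expand the product: p(x)·q(x) = -3*x^4 - 3*x^2 + 9*x - 3.
∫_{-1}^{1} of each monomial x^k gives [2/(k+1) if k even, 0 if k odd]. Integrating term-by-term (or equivalently evaluating the antiderivative F(x) = -3*x^5/5 - x^3 + 9*x^2/2 - 3*x at the endpoints):
  F(1) − F(−1) = -1/10 − (91/10) = -46/5.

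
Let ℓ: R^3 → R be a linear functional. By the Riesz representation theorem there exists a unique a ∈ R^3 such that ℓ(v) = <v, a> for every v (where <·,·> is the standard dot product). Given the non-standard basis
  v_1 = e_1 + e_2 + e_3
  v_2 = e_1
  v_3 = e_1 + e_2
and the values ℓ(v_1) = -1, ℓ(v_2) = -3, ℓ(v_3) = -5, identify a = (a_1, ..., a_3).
a = (-3, -2, 4)

Write a = (a_1, ..., a_3) in the standard basis. For each basis vector v_i, ℓ(v_i) = <v_i, a> is a linear equation in the a_j's. Collect the n equations into a matrix system V a = ℓ, where row i of V is v_i (expressed in the standard basis). Since V is invertible (lower-triangular with 1s on the diagonal, up to permutation), solve by back-substitution:
  V =
[[1, 1, 1],
 [1, 0, 0],
 [1, 1, 0]]
  V a = (-1, -3, -5)
Solving gives a = (-3, -2, 4).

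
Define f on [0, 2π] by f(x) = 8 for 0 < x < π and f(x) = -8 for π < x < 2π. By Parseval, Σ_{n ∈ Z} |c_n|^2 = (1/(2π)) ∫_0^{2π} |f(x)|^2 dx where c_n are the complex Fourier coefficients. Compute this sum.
Σ |c_n|^2 = 64

Parseval equates the L^2 energy of f (normalised by 1/(2π)) with the ℓ^2 sum of its Fourier coefficients: (1/(2π)) ∫_0^{2π} |f|^2 = Σ |c_n|^2.
Compute the left side: (1/(2π)) [∫_0^π 8^2 dx + ∫_π^{2π} (-8)^2 dx] = (1/(2π)) · (64π + 64π) = (64 + 64)/2 = 64.
So Σ_{n ∈ Z} |c_n|^2 = 64.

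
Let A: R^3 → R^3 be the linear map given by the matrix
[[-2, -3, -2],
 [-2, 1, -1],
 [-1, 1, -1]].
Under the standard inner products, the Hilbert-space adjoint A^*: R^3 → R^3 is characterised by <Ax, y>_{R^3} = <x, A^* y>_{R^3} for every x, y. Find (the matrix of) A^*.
A^* = A^T =
[[-2, -2, -1],
 [-3, 1, 1],
 [-2, -1, -1]]

For real matrices with standard dot products, the defining identity <Ax, y> = <x, A^* y> gives (Ax)^T y = x^T (A^*) y, i.e. x^T A^T y = x^T (A^*) y. Since this holds for all x, y, we must have A^* = A^T. Therefore
A^* =
[[-2, -2, -1],
 [-3, 1, 1],
 [-2, -1, -1]].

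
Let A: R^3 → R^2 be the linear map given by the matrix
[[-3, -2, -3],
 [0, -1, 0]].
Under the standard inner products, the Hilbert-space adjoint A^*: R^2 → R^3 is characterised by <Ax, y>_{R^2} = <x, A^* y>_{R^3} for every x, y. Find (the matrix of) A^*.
A^* = A^T =
[[-3, 0],
 [-2, -1],
 [-3, 0]]

For real matrices with standard dot products, the defining identity <Ax, y> = <x, A^* y> gives (Ax)^T y = x^T (A^*) y, i.e. x^T A^T y = x^T (A^*) y. Since this holds for all x, y, we must have A^* = A^T. Therefore
A^* =
[[-3, 0],
 [-2, -1],
 [-3, 0]].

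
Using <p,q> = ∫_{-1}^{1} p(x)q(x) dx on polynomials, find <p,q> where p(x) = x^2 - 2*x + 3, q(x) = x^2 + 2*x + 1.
<p,q> = 32/5

Expand the product: p(x)·q(x) = x^4 + 4*x + 3.
∫_{-1}^{1} of each monomial x^k gives [2/(k+1) if k even, 0 if k odd]. Integrating term-by-term (or equivalently evaluating the antiderivative F(x) = x^5/5 + 2*x^2 + 3*x at the endpoints):
  F(1) − F(−1) = 26/5 − (-6/5) = 32/5.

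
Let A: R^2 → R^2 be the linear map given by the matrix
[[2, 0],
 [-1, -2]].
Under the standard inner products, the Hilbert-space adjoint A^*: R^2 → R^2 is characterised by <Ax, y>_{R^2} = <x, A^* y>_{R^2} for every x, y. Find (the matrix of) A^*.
A^* = A^T =
[[2, -1],
 [0, -2]]

For real matrices with standard dot products, the defining identity <Ax, y> = <x, A^* y> gives (Ax)^T y = x^T (A^*) y, i.e. x^T A^T y = x^T (A^*) y. Since this holds for all x, y, we must have A^* = A^T. Therefore
A^* =
[[2, -1],
 [0, -2]].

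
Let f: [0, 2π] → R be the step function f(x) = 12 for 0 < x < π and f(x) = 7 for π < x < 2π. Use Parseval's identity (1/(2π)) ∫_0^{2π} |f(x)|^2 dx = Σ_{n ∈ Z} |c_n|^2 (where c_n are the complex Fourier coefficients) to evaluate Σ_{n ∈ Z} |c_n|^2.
Σ |c_n|^2 = 193/2

Parseval equates the L^2 energy of f (normalised by 1/(2π)) with the ℓ^2 sum of its Fourier coefficients: (1/(2π)) ∫_0^{2π} |f|^2 = Σ |c_n|^2.
Compute the left side: (1/(2π)) [∫_0^π 12^2 dx + ∫_π^{2π} 7^2 dx] = (1/(2π)) · (144π + 49π) = (144 + 49)/2 = 193/2.
So Σ_{n ∈ Z} |c_n|^2 = 193/2.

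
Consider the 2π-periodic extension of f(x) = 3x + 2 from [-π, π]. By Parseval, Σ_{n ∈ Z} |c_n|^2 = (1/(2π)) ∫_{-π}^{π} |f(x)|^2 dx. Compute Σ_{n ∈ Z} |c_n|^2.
Σ |c_n|^2 = 3π^2 + 4

Expand and integrate term by term over [-π, π]:
  ∫ (3x)^2 dx = 9·(2π^3/3); ∫ 2·3·(2)·x dx = 0 (odd integrand); ∫ 2^2 dx = 4·2π.
So (1/(2π)) ∫_{-π}^{π} (3x + 2)^2 dx = 9π^2/3 + 4 = 3π^2 + 4.
Parseval ⇒ Σ |c_n|^2 = 3π^2 + 4.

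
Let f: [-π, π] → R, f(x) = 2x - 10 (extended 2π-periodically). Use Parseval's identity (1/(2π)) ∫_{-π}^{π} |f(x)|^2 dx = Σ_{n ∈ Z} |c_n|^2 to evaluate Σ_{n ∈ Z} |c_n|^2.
Σ |c_n|^2 = 4π^2/3 + 100

Expand and integrate term by term over [-π, π]:
  ∫ (2x)^2 dx = 4·(2π^3/3); ∫ 2·2·(-10)·x dx = 0 (odd integrand); ∫ (-10)^2 dx = 100·2π.
So (1/(2π)) ∫_{-π}^{π} (2x - 10)^2 dx = 4π^2/3 + 100 = 4π^2/3 + 100.
Parseval ⇒ Σ |c_n|^2 = 4π^2/3 + 100.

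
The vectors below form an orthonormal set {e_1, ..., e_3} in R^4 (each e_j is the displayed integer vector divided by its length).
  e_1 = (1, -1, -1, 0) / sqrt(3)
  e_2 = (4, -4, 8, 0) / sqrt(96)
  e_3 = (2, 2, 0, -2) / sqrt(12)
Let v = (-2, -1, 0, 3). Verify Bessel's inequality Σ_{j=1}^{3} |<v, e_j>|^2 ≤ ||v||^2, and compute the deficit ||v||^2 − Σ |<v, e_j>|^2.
Σ |<v, e_j>|^2 = 25/2; ||v||^2 = 14; deficit = 3/2

Write each e_j = u_j / sqrt(<u_j, u_j>) where u_j is the displayed integer vector. Then <v, e_j> = <v, u_j> / sqrt(<u_j, u_j>), so |<v, e_j>|^2 = <v, u_j>^2 / <u_j, u_j>.
Coefficients: <v, e_1> = -1/sqrt(3), <v, e_2> = -4/sqrt(96), <v, e_3> = -12/sqrt(12).
Square and sum: Σ |<v, e_j>|^2 = 25/2.
Compute ||v||^2 = v·v = 14.
Deficit = 14 − 25/2 = 3/2 ≥ 0, confirming Bessel's inequality. (The deficit equals ||v − Σ <v,e_j> e_j||^2, the squared distance from v to span{e_j}.)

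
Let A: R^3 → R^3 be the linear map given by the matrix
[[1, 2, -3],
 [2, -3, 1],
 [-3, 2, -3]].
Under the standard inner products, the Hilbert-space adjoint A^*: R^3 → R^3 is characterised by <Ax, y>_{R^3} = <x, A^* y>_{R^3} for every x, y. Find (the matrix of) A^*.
A^* = A^T =
[[1, 2, -3],
 [2, -3, 2],
 [-3, 1, -3]]

For real matrices with standard dot products, the defining identity <Ax, y> = <x, A^* y> gives (Ax)^T y = x^T (A^*) y, i.e. x^T A^T y = x^T (A^*) y. Since this holds for all x, y, we must have A^* = A^T. Therefore
A^* =
[[1, 2, -3],
 [2, -3, 2],
 [-3, 1, -3]].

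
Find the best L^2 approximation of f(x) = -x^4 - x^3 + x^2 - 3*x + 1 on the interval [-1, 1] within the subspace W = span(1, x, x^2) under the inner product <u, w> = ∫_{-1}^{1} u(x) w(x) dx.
g(x) = x^2/7 - 18*x/5 + 38/35

The best approximation g ∈ W is the orthogonal projection of f onto W. Writing g = a_0 + a_1 x + a_2 x^2, the coefficients solve the normal equations G · a = b where
  G_{ij} = <φ_i, φ_j> and b_i = <f, φ_i>, with φ_0 = 1, φ_1 = x, φ_2 = x^2.
G =
  [2, 0, 2/3]
  [0, 2/3, 0]
  [2/3, 0, 2/5],
b = (34/15, -12/5, 82/105).
Solving gives a_0 = 38/35, a_1 = -18/5, a_2 = 1/7, so
  g(x) = x^2/7 - 18*x/5 + 38/35.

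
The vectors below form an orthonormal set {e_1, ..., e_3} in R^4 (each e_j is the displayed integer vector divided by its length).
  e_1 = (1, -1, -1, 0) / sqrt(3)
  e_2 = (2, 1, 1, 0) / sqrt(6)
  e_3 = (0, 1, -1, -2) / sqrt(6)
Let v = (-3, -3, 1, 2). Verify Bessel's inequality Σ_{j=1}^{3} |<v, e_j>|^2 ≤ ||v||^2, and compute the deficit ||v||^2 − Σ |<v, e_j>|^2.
Σ |<v, e_j>|^2 = 65/3; ||v||^2 = 23; deficit = 4/3

Write each e_j = u_j / sqrt(<u_j, u_j>) where u_j is the displayed integer vector. Then <v, e_j> = <v, u_j> / sqrt(<u_j, u_j>), so |<v, e_j>|^2 = <v, u_j>^2 / <u_j, u_j>.
Coefficients: <v, e_1> = -1/sqrt(3), <v, e_2> = -8/sqrt(6), <v, e_3> = -8/sqrt(6).
Square and sum: Σ |<v, e_j>|^2 = 65/3.
Compute ||v||^2 = v·v = 23.
Deficit = 23 − 65/3 = 4/3 ≥ 0, confirming Bessel's inequality. (The deficit equals ||v − Σ <v,e_j> e_j||^2, the squared distance from v to span{e_j}.)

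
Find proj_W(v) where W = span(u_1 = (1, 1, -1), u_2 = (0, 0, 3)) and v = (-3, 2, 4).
proj_W(v) = (-1/2, -1/2, 4)

Set up U = [u_1 | ... | u_2] ∈ R^(3×2). The projector onto W = col(U) is P = U (U^T U)^(-1) U^T.
Compute U^T U =
  [3, -3]
  [-3, 9],
and U^T v = (-5, 12).
Solve U^T U · c = U^T v for the coefficients: c = (-1/2, 7/6). The projection is proj_W(v) = U c.
Check: (v - proj_W(v)) · u_1 = 0  (should be 0).
Check: (v - proj_W(v)) · u_2 = 0  (should be 0).
Result: proj_W(v) = (-1/2, -1/2, 4).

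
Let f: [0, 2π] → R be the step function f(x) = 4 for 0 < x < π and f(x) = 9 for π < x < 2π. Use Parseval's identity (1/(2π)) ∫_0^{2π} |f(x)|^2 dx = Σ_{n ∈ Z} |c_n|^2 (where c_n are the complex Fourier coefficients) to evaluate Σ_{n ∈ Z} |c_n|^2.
Σ |c_n|^2 = 97/2

Parseval equates the L^2 energy of f (normalised by 1/(2π)) with the ℓ^2 sum of its Fourier coefficients: (1/(2π)) ∫_0^{2π} |f|^2 = Σ |c_n|^2.
Compute the left side: (1/(2π)) [∫_0^π 4^2 dx + ∫_π^{2π} 9^2 dx] = (1/(2π)) · (16π + 81π) = (16 + 81)/2 = 97/2.
So Σ_{n ∈ Z} |c_n|^2 = 97/2.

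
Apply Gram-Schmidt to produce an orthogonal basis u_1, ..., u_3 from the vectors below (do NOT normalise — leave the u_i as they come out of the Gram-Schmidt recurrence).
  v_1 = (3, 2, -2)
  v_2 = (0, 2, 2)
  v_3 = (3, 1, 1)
Orthogonal basis:
  u_1 = (3, 2, -2)
  u_2 = (0, 2, 2)
  u_3 = (24/17, -18/17, 18/17)

Apply the Gram-Schmidt recurrence
  u_1 = v_1
  u_i = v_i − Σ_{j<i} ((v_i · u_j) / (u_j · u_j)) · u_j.

Step by step this gives:
  u_1 = (3, 2, -2)
  u_2 = (0, 2, 2)
  u_3 = (24/17, -18/17, 18/17)

Orthogonality check:
  u_2 · u_1 = 0 (should be 0)
  u_3 · u_1 = 0 (should be 0)
  u_3 · u_2 = 0 (should be 0)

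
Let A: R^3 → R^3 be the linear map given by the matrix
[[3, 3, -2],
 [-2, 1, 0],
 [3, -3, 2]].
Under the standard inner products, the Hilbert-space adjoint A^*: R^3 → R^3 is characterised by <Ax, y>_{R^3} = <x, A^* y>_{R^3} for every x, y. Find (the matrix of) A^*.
A^* = A^T =
[[3, -2, 3],
 [3, 1, -3],
 [-2, 0, 2]]

For real matrices with standard dot products, the defining identity <Ax, y> = <x, A^* y> gives (Ax)^T y = x^T (A^*) y, i.e. x^T A^T y = x^T (A^*) y. Since this holds for all x, y, we must have A^* = A^T. Therefore
A^* =
[[3, -2, 3],
 [3, 1, -3],
 [-2, 0, 2]].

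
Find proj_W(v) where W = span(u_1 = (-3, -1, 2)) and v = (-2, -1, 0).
proj_W(v) = (-3/2, -1/2, 1)

Set up U = [u_1 | ... | u_1] ∈ R^(3×1). The projector onto W = col(U) is P = U (U^T U)^(-1) U^T.
Compute U^T U =
  [14],
and U^T v = (7).
Solve U^T U · c = U^T v for the coefficients: c = (1/2). The projection is proj_W(v) = U c.
Check: (v - proj_W(v)) · u_1 = 0  (should be 0).
Result: proj_W(v) = (-3/2, -1/2, 1).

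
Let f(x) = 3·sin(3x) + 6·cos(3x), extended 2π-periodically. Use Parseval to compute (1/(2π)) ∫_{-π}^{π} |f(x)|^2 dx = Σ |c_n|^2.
Σ |c_n|^2 = 45/2

Expand |f|^2 and use orthogonality of {sin(nx), cos(mx)} on [-π, π]:
  ∫_{-π}^{π} sin(nx)^2 dx = π, ∫ cos(mx)^2 dx = π, and cross terms integrate to 0.
So ∫_{-π}^{π} f(x)^2 dx = 3^2 · π + 6^2 · π = (9 + 36)π.
Divide by 2π: (9 + 36)/2 = 45/2.
By Parseval, this equals Σ |c_n|^2.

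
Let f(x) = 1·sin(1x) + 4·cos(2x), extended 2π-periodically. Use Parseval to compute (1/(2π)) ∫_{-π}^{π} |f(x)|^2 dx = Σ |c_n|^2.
Σ |c_n|^2 = 17/2

Expand |f|^2 and use orthogonality of {sin(nx), cos(mx)} on [-π, π]:
  ∫_{-π}^{π} sin(nx)^2 dx = π, ∫ cos(mx)^2 dx = π, and cross terms integrate to 0.
So ∫_{-π}^{π} f(x)^2 dx = 1^2 · π + 4^2 · π = (1 + 16)π.
Divide by 2π: (1 + 16)/2 = 17/2.
By Parseval, this equals Σ |c_n|^2.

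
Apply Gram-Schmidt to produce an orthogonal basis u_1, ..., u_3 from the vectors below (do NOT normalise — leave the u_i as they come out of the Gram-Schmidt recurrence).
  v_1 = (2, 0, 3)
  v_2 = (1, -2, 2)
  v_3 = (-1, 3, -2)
Orthogonal basis:
  u_1 = (2, 0, 3)
  u_2 = (-3/13, -2, 2/13)
  u_3 = (-6/53, 1/53, 4/53)

Apply the Gram-Schmidt recurrence
  u_1 = v_1
  u_i = v_i − Σ_{j<i} ((v_i · u_j) / (u_j · u_j)) · u_j.

Step by step this gives:
  u_1 = (2, 0, 3)
  u_2 = (-3/13, -2, 2/13)
  u_3 = (-6/53, 1/53, 4/53)

Orthogonality check:
  u_2 · u_1 = 0 (should be 0)
  u_3 · u_1 = 0 (should be 0)
  u_3 · u_2 = 0 (should be 0)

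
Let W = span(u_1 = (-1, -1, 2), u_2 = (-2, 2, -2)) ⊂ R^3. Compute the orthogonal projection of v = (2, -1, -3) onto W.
proj_W(v) = (5/2, 1/2, -2)

Set up U = [u_1 | ... | u_2] ∈ R^(3×2). The projector onto W = col(U) is P = U (U^T U)^(-1) U^T.
Compute U^T U =
  [6, -4]
  [-4, 12],
and U^T v = (-7, 0).
Solve U^T U · c = U^T v for the coefficients: c = (-3/2, -1/2). The projection is proj_W(v) = U c.
Check: (v - proj_W(v)) · u_1 = 0  (should be 0).
Check: (v - proj_W(v)) · u_2 = 0  (should be 0).
Result: proj_W(v) = (5/2, 1/2, -2).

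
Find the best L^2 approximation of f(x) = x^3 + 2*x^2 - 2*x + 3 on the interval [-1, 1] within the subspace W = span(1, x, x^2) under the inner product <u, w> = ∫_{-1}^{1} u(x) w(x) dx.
g(x) = 2*x^2 - 7*x/5 + 3

The best approximation g ∈ W is the orthogonal projection of f onto W. Writing g = a_0 + a_1 x + a_2 x^2, the coefficients solve the normal equations G · a = b where
  G_{ij} = <φ_i, φ_j> and b_i = <f, φ_i>, with φ_0 = 1, φ_1 = x, φ_2 = x^2.
G =
  [2, 0, 2/3]
  [0, 2/3, 0]
  [2/3, 0, 2/5],
b = (22/3, -14/15, 14/5).
Solving gives a_0 = 3, a_1 = -7/5, a_2 = 2, so
  g(x) = 2*x^2 - 7*x/5 + 3.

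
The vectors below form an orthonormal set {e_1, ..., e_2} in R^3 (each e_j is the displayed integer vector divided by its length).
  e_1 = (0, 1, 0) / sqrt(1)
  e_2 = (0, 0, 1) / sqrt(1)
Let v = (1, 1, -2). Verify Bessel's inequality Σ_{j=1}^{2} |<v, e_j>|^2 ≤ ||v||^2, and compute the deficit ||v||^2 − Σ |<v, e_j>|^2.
Σ |<v, e_j>|^2 = 5; ||v||^2 = 6; deficit = 1

Write each e_j = u_j / sqrt(<u_j, u_j>) where u_j is the displayed integer vector. Then <v, e_j> = <v, u_j> / sqrt(<u_j, u_j>), so |<v, e_j>|^2 = <v, u_j>^2 / <u_j, u_j>.
Coefficients: <v, e_1> = 1/sqrt(1), <v, e_2> = -2/sqrt(1).
Square and sum: Σ |<v, e_j>|^2 = 5.
Compute ||v||^2 = v·v = 6.
Deficit = 6 − 5 = 1 ≥ 0, confirming Bessel's inequality. (The deficit equals ||v − Σ <v,e_j> e_j||^2, the squared distance from v to span{e_j}.)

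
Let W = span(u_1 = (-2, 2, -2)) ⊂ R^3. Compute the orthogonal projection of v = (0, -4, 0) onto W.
proj_W(v) = (4/3, -4/3, 4/3)

Set up U = [u_1 | ... | u_1] ∈ R^(3×1). The projector onto W = col(U) is P = U (U^T U)^(-1) U^T.
Compute U^T U =
  [12],
and U^T v = (-8).
Solve U^T U · c = U^T v for the coefficients: c = (-2/3). The projection is proj_W(v) = U c.
Check: (v - proj_W(v)) · u_1 = 0  (should be 0).
Result: proj_W(v) = (4/3, -4/3, 4/3).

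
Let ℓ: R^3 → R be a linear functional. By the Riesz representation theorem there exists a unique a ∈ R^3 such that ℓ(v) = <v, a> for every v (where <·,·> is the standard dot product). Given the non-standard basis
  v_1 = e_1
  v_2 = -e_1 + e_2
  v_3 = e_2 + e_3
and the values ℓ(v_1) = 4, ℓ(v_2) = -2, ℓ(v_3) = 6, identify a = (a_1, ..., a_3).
a = (4, 2, 4)

Write a = (a_1, ..., a_3) in the standard basis. For each basis vector v_i, ℓ(v_i) = <v_i, a> is a linear equation in the a_j's. Collect the n equations into a matrix system V a = ℓ, where row i of V is v_i (expressed in the standard basis). Since V is invertible (lower-triangular with 1s on the diagonal, up to permutation), solve by back-substitution:
  V =
[[1, 0, 0],
 [-1, 1, 0],
 [0, 1, 1]]
  V a = (4, -2, 6)
Solving gives a = (4, 2, 4).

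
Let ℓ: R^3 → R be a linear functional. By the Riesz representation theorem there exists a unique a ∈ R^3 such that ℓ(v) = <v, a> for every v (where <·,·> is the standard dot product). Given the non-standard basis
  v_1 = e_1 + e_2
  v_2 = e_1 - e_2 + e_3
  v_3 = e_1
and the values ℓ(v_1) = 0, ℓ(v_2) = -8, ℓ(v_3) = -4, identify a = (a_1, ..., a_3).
a = (-4, 4, 0)

Write a = (a_1, ..., a_3) in the standard basis. For each basis vector v_i, ℓ(v_i) = <v_i, a> is a linear equation in the a_j's. Collect the n equations into a matrix system V a = ℓ, where row i of V is v_i (expressed in the standard basis). Since V is invertible (lower-triangular with 1s on the diagonal, up to permutation), solve by back-substitution:
  V =
[[1, 1, 0],
 [1, -1, 1],
 [1, 0, 0]]
  V a = (0, -8, -4)
Solving gives a = (-4, 4, 0).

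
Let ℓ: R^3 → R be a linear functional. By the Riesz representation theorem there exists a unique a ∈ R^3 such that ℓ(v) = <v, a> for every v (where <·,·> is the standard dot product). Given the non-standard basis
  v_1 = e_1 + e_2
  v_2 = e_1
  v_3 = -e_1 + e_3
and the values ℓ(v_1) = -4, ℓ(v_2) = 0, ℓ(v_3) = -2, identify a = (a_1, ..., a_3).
a = (0, -4, -2)

Write a = (a_1, ..., a_3) in the standard basis. For each basis vector v_i, ℓ(v_i) = <v_i, a> is a linear equation in the a_j's. Collect the n equations into a matrix system V a = ℓ, where row i of V is v_i (expressed in the standard basis). Since V is invertible (lower-triangular with 1s on the diagonal, up to permutation), solve by back-substitution:
  V =
[[1, 1, 0],
 [1, 0, 0],
 [-1, 0, 1]]
  V a = (-4, 0, -2)
Solving gives a = (0, -4, -2).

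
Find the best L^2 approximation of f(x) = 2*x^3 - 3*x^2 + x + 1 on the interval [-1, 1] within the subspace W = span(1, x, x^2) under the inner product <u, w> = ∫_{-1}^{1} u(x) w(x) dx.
g(x) = -3*x^2 + 11*x/5 + 1

The best approximation g ∈ W is the orthogonal projection of f onto W. Writing g = a_0 + a_1 x + a_2 x^2, the coefficients solve the normal equations G · a = b where
  G_{ij} = <φ_i, φ_j> and b_i = <f, φ_i>, with φ_0 = 1, φ_1 = x, φ_2 = x^2.
G =
  [2, 0, 2/3]
  [0, 2/3, 0]
  [2/3, 0, 2/5],
b = (0, 22/15, -8/15).
Solving gives a_0 = 1, a_1 = 11/5, a_2 = -3, so
  g(x) = -3*x^2 + 11*x/5 + 1.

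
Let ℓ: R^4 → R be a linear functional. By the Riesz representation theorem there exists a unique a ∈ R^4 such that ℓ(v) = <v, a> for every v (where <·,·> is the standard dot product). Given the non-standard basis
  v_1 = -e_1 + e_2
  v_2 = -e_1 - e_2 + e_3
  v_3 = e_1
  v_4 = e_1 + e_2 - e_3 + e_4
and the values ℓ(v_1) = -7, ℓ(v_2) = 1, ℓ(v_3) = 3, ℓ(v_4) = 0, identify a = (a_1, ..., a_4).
a = (3, -4, 0, 1)

Write a = (a_1, ..., a_4) in the standard basis. For each basis vector v_i, ℓ(v_i) = <v_i, a> is a linear equation in the a_j's. Collect the n equations into a matrix system V a = ℓ, where row i of V is v_i (expressed in the standard basis). Since V is invertible (lower-triangular with 1s on the diagonal, up to permutation), solve by back-substitution:
  V =
[[-1, 1, 0, 0],
 [-1, -1, 1, 0],
 [1, 0, 0, 0],
 [1, 1, -1, 1]]
  V a = (-7, 1, 3, 0)
Solving gives a = (3, -4, 0, 1).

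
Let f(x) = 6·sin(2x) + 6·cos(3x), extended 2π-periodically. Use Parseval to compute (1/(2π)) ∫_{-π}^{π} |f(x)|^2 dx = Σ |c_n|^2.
Σ |c_n|^2 = 36

Expand |f|^2 and use orthogonality of {sin(nx), cos(mx)} on [-π, π]:
  ∫_{-π}^{π} sin(nx)^2 dx = π, ∫ cos(mx)^2 dx = π, and cross terms integrate to 0.
So ∫_{-π}^{π} f(x)^2 dx = 6^2 · π + 6^2 · π = (36 + 36)π.
Divide by 2π: (36 + 36)/2 = 36.
By Parseval, this equals Σ |c_n|^2.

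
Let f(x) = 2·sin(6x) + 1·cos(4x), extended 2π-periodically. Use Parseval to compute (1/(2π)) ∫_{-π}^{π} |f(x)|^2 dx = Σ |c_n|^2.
Σ |c_n|^2 = 5/2

Expand |f|^2 and use orthogonality of {sin(nx), cos(mx)} on [-π, π]:
  ∫_{-π}^{π} sin(nx)^2 dx = π, ∫ cos(mx)^2 dx = π, and cross terms integrate to 0.
So ∫_{-π}^{π} f(x)^2 dx = 2^2 · π + 1^2 · π = (4 + 1)π.
Divide by 2π: (4 + 1)/2 = 5/2.
By Parseval, this equals Σ |c_n|^2.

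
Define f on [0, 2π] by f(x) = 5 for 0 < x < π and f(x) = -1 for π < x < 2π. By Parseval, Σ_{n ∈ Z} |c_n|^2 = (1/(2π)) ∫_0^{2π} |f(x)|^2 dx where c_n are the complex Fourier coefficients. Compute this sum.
Σ |c_n|^2 = 13

Parseval equates the L^2 energy of f (normalised by 1/(2π)) with the ℓ^2 sum of its Fourier coefficients: (1/(2π)) ∫_0^{2π} |f|^2 = Σ |c_n|^2.
Compute the left side: (1/(2π)) [∫_0^π 5^2 dx + ∫_π^{2π} (-1)^2 dx] = (1/(2π)) · (25π + 1π) = (25 + 1)/2 = 13.
So Σ_{n ∈ Z} |c_n|^2 = 13.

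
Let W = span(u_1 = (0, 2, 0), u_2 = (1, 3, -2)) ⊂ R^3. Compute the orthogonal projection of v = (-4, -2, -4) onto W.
proj_W(v) = (4/5, -2, -8/5)

Set up U = [u_1 | ... | u_2] ∈ R^(3×2). The projector onto W = col(U) is P = U (U^T U)^(-1) U^T.
Compute U^T U =
  [4, 6]
  [6, 14],
and U^T v = (-4, -2).
Solve U^T U · c = U^T v for the coefficients: c = (-11/5, 4/5). The projection is proj_W(v) = U c.
Check: (v - proj_W(v)) · u_1 = 0  (should be 0).
Check: (v - proj_W(v)) · u_2 = 0  (should be 0).
Result: proj_W(v) = (4/5, -2, -8/5).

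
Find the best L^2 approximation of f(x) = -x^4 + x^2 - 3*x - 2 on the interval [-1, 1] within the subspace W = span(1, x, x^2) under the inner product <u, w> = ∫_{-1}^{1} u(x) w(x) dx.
g(x) = x^2/7 - 3*x - 67/35

The best approximation g ∈ W is the orthogonal projection of f onto W. Writing g = a_0 + a_1 x + a_2 x^2, the coefficients solve the normal equations G · a = b where
  G_{ij} = <φ_i, φ_j> and b_i = <f, φ_i>, with φ_0 = 1, φ_1 = x, φ_2 = x^2.
G =
  [2, 0, 2/3]
  [0, 2/3, 0]
  [2/3, 0, 2/5],
b = (-56/15, -2, -128/105).
Solving gives a_0 = -67/35, a_1 = -3, a_2 = 1/7, so
  g(x) = x^2/7 - 3*x - 67/35.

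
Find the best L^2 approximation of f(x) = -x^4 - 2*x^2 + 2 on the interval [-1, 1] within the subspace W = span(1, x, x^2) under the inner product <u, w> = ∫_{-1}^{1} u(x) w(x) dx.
g(x) = 73/35 - 20*x^2/7

The best approximation g ∈ W is the orthogonal projection of f onto W. Writing g = a_0 + a_1 x + a_2 x^2, the coefficients solve the normal equations G · a = b where
  G_{ij} = <φ_i, φ_j> and b_i = <f, φ_i>, with φ_0 = 1, φ_1 = x, φ_2 = x^2.
G =
  [2, 0, 2/3]
  [0, 2/3, 0]
  [2/3, 0, 2/5],
b = (34/15, 0, 26/105).
Solving gives a_0 = 73/35, a_1 = 0, a_2 = -20/7, so
  g(x) = 73/35 - 20*x^2/7.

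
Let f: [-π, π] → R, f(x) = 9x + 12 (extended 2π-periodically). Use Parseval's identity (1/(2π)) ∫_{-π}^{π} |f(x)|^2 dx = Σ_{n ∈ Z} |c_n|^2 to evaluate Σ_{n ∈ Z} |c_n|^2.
Σ |c_n|^2 = 27π^2 + 144

Expand and integrate term by term over [-π, π]:
  ∫ (9x)^2 dx = 81·(2π^3/3); ∫ 2·9·(12)·x dx = 0 (odd integrand); ∫ 12^2 dx = 144·2π.
So (1/(2π)) ∫_{-π}^{π} (9x + 12)^2 dx = 81π^2/3 + 144 = 27π^2 + 144.
Parseval ⇒ Σ |c_n|^2 = 27π^2 + 144.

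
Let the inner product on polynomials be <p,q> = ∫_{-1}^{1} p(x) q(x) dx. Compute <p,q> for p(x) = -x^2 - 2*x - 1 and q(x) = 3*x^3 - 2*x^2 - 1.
<p,q> = 12/5

Expand the product: p(x)·q(x) = -3*x^5 - 4*x^4 + x^3 + 3*x^2 + 2*x + 1.
∫_{-1}^{1} of each monomial x^k gives [2/(k+1) if k even, 0 if k odd]. Integrating term-by-term (or equivalently evaluating the antiderivative F(x) = -x^6/2 - 4*x^5/5 + x^4/4 + x^3 + x^2 + x at the endpoints):
  F(1) − F(−1) = 39/20 − (-9/20) = 12/5.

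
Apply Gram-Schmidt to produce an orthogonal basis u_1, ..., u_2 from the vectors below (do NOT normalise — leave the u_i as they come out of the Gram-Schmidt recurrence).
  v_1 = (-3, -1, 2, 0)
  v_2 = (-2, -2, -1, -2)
Orthogonal basis:
  u_1 = (-3, -1, 2, 0)
  u_2 = (-5/7, -11/7, -13/7, -2)

Apply the Gram-Schmidt recurrence
  u_1 = v_1
  u_i = v_i − Σ_{j<i} ((v_i · u_j) / (u_j · u_j)) · u_j.

Step by step this gives:
  u_1 = (-3, -1, 2, 0)
  u_2 = (-5/7, -11/7, -13/7, -2)

Orthogonality check:
  u_2 · u_1 = 0 (should be 0)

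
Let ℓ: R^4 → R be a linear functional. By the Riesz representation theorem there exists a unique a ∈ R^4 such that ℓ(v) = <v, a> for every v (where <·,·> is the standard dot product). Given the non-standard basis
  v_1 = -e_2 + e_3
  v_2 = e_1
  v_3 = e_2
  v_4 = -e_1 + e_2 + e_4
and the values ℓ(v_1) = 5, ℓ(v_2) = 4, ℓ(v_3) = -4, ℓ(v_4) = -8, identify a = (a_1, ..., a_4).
a = (4, -4, 1, 0)

Write a = (a_1, ..., a_4) in the standard basis. For each basis vector v_i, ℓ(v_i) = <v_i, a> is a linear equation in the a_j's. Collect the n equations into a matrix system V a = ℓ, where row i of V is v_i (expressed in the standard basis). Since V is invertible (lower-triangular with 1s on the diagonal, up to permutation), solve by back-substitution:
  V =
[[0, -1, 1, 0],
 [1, 0, 0, 0],
 [0, 1, 0, 0],
 [-1, 1, 0, 1]]
  V a = (5, 4, -4, -8)
Solving gives a = (4, -4, 1, 0).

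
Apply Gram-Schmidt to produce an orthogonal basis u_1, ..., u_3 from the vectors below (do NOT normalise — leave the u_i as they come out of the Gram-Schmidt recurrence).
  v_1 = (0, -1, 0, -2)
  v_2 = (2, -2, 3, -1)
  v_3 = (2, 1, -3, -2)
Orthogonal basis:
  u_1 = (0, -1, 0, -2)
  u_2 = (2, -6/5, 3, 3/5)
  u_3 = (3, 1, -3/2, -1/2)

Apply the Gram-Schmidt recurrence
  u_1 = v_1
  u_i = v_i − Σ_{j<i} ((v_i · u_j) / (u_j · u_j)) · u_j.

Step by step this gives:
  u_1 = (0, -1, 0, -2)
  u_2 = (2, -6/5, 3, 3/5)
  u_3 = (3, 1, -3/2, -1/2)

Orthogonality check:
  u_2 · u_1 = 0 (should be 0)
  u_3 · u_1 = 0 (should be 0)
  u_3 · u_2 = 0 (should be 0)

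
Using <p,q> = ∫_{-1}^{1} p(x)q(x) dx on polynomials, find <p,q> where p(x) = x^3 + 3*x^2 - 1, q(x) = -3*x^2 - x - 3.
<p,q> = -2

Expand the product: p(x)·q(x) = -3*x^5 - 10*x^4 - 6*x^3 - 6*x^2 + x + 3.
∫_{-1}^{1} of each monomial x^k gives [2/(k+1) if k even, 0 if k odd]. Integrating term-by-term (or equivalently evaluating the antiderivative F(x) = -x^6/2 - 2*x^5 - 3*x^4/2 - 2*x^3 + x^2/2 + 3*x at the endpoints):
  F(1) − F(−1) = -5/2 − (-1/2) = -2.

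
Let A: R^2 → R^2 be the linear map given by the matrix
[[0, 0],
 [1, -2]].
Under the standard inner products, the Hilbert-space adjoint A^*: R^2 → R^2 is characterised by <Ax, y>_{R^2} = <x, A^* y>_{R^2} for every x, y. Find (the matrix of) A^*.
A^* = A^T =
[[0, 1],
 [0, -2]]

For real matrices with standard dot products, the defining identity <Ax, y> = <x, A^* y> gives (Ax)^T y = x^T (A^*) y, i.e. x^T A^T y = x^T (A^*) y. Since this holds for all x, y, we must have A^* = A^T. Therefore
A^* =
[[0, 1],
 [0, -2]].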